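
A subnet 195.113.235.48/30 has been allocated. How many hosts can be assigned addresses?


Host bits = 32 - 30 = 2
Total addresses = 2^2 = 4
Usable = total - 2 (network and broadcast)
Usable hosts: 2


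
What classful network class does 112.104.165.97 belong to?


First octet: 112
Binary: 01110000
0xxxxxxx -> Class A (1-126)
Class A, default mask 255.0.0.0 (/8)


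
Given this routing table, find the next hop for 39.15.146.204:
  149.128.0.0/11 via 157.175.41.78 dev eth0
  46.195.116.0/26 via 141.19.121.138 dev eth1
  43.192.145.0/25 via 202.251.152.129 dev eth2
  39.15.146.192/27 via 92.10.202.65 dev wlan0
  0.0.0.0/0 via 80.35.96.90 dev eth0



Longest prefix match for 39.15.146.204:
  /11 149.128.0.0: no
  /26 46.195.116.0: no
  /25 43.192.145.0: no
  /27 39.15.146.192: MATCH
  /0 0.0.0.0: MATCH
Selected: next-hop 92.10.202.65 via wlan0 (matched /27)


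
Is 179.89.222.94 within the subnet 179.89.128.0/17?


Subnet network: 179.89.128.0
Test IP AND mask: 179.89.128.0
Yes, 179.89.222.94 is in 179.89.128.0/17


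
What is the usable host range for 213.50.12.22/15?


Network: 213.50.0.0
Broadcast: 213.51.255.255
First usable = network + 1
Last usable = broadcast - 1
Range: 213.50.0.1 to 213.51.255.254


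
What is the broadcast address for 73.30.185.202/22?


Network: 73.30.184.0/22
Host bits = 10
Set all host bits to 1:
Broadcast: 73.30.187.255


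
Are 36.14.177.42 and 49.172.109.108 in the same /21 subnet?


Mask: 255.255.248.0
36.14.177.42 AND mask = 36.14.176.0
49.172.109.108 AND mask = 49.172.104.0
No, different subnets (36.14.176.0 vs 49.172.104.0)


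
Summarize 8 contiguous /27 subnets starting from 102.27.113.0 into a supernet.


Original prefix: /27
Number of subnets: 8 = 2^3
New prefix = 27 - 3 = 24
Supernet: 102.27.113.0/24


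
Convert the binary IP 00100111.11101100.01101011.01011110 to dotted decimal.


00100111 = 39
11101100 = 236
01101011 = 107
01011110 = 94
IP: 39.236.107.94


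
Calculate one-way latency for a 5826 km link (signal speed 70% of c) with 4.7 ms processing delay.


Speed = 0.7 * 3e5 km/s = 210000 km/s
Propagation delay = 5826 / 210000 = 0.0277 s = 27.7429 ms
Processing delay = 4.7 ms
Total one-way latency = 32.4429 ms


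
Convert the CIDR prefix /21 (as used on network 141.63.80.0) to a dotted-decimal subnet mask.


/21 means 21 network bits, 11 host bits
Binary: 11111111111111111111100000000000
Mask: 255.255.248.0


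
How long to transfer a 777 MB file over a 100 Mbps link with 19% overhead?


Effective throughput = 100 * (1 - 19/100) = 81 Mbps
File size in Mb = 777 * 8 = 6216 Mb
Time = 6216 / 81
Time = 76.7407 seconds


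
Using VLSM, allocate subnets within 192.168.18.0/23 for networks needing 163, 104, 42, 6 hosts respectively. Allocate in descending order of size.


163 hosts -> /24 (254 usable): 192.168.18.0/24
104 hosts -> /25 (126 usable): 192.168.19.0/25
42 hosts -> /26 (62 usable): 192.168.19.128/26
6 hosts -> /29 (6 usable): 192.168.19.192/29
Allocation: 192.168.18.0/24 (163 hosts, 254 usable); 192.168.19.0/25 (104 hosts, 126 usable); 192.168.19.128/26 (42 hosts, 62 usable); 192.168.19.192/29 (6 hosts, 6 usable)


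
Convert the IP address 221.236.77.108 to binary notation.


221 = 11011101
236 = 11101100
77 = 01001101
108 = 01101100
Binary: 11011101.11101100.01001101.01101100


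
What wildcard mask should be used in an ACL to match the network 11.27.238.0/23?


Subnet mask: 255.255.254.0
Wildcard = 255.255.255.255 - subnet mask
255 - 255 = 0
255 - 255 = 0
255 - 254 = 1
255 - 0 = 255
Wildcard: 0.0.1.255


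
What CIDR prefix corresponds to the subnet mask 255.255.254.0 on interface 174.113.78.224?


Binary: 11111111.11111111.11111110.00000000
Count leading 1s
Prefix: /23


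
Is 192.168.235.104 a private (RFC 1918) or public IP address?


RFC 1918 private ranges:
  10.0.0.0/8 (10.0.0.0 - 10.255.255.255)
  172.16.0.0/12 (172.16.0.0 - 172.31.255.255)
  192.168.0.0/16 (192.168.0.0 - 192.168.255.255)
Private (in 192.168.0.0/16)


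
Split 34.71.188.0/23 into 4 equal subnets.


New prefix = 23 + 2 = 25
Each subnet has 128 addresses
  34.71.188.0/25
  34.71.188.128/25
  34.71.189.0/25
  34.71.189.128/25
Subnets: 34.71.188.0/25, 34.71.188.128/25, 34.71.189.0/25, 34.71.189.128/25


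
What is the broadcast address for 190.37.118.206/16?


Network: 190.37.0.0/16
Host bits = 16
Set all host bits to 1:
Broadcast: 190.37.255.255


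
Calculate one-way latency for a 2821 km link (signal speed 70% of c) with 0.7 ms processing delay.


Speed = 0.7 * 3e5 km/s = 210000 km/s
Propagation delay = 2821 / 210000 = 0.0134 s = 13.4333 ms
Processing delay = 0.7 ms
Total one-way latency = 14.1333 ms


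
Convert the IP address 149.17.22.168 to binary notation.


149 = 10010101
17 = 00010001
22 = 00010110
168 = 10101000
Binary: 10010101.00010001.00010110.10101000


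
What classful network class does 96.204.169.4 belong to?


First octet: 96
Binary: 01100000
0xxxxxxx -> Class A (1-126)
Class A, default mask 255.0.0.0 (/8)


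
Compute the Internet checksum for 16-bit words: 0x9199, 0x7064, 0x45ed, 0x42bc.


Sum all words (with carry folding):
+ 0x9199 = 0x9199
+ 0x7064 = 0x01fe
+ 0x45ed = 0x47eb
+ 0x42bc = 0x8aa7
One's complement: ~0x8aa7
Checksum = 0x7558


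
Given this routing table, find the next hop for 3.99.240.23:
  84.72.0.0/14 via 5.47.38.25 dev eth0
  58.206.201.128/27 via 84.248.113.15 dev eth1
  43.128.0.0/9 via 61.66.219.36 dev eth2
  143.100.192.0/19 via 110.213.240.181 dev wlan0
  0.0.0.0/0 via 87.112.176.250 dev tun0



Longest prefix match for 3.99.240.23:
  /14 84.72.0.0: no
  /27 58.206.201.128: no
  /9 43.128.0.0: no
  /19 143.100.192.0: no
  /0 0.0.0.0: MATCH
Selected: next-hop 87.112.176.250 via tun0 (matched /0)


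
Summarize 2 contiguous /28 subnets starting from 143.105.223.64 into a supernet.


Original prefix: /28
Number of subnets: 2 = 2^1
New prefix = 28 - 1 = 27
Supernet: 143.105.223.64/27


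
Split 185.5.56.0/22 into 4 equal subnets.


New prefix = 22 + 2 = 24
Each subnet has 256 addresses
  185.5.56.0/24
  185.5.57.0/24
  185.5.58.0/24
  185.5.59.0/24
Subnets: 185.5.56.0/24, 185.5.57.0/24, 185.5.58.0/24, 185.5.59.0/24


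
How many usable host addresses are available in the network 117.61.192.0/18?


Host bits = 32 - 18 = 14
Total addresses = 2^14 = 16384
Usable = total - 2 (network and broadcast)
Usable hosts: 16382


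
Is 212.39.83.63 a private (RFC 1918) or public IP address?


RFC 1918 private ranges:
  10.0.0.0/8 (10.0.0.0 - 10.255.255.255)
  172.16.0.0/12 (172.16.0.0 - 172.31.255.255)
  192.168.0.0/16 (192.168.0.0 - 192.168.255.255)
Public (not in any RFC 1918 range)


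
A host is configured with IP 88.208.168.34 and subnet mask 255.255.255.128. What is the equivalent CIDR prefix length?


Binary: 11111111.11111111.11111111.10000000
Count leading 1s
Prefix: /25


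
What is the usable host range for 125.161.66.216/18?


Network: 125.161.64.0
Broadcast: 125.161.127.255
First usable = network + 1
Last usable = broadcast - 1
Range: 125.161.64.1 to 125.161.127.254


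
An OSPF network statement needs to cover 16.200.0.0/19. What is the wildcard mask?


Subnet mask: 255.255.224.0
Wildcard = 255.255.255.255 - subnet mask
255 - 255 = 0
255 - 255 = 0
255 - 224 = 31
255 - 0 = 255
Wildcard: 0.0.31.255


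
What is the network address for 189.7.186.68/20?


IP:   10111101.00000111.10111010.01000100
Mask: 11111111.11111111.11110000.00000000
AND operation:
Net:  10111101.00000111.10110000.00000000
Network: 189.7.176.0/20


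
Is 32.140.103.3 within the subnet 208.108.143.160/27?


Subnet network: 208.108.143.160
Test IP AND mask: 32.140.103.0
No, 32.140.103.3 is not in 208.108.143.160/27


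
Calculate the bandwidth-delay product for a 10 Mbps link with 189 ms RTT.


BDP = bandwidth * RTT
= 10 Mbps * 189 ms
= 10 * 1e6 * 189 / 1000 bits
= 1890000 bits
= 236250 bytes
= 230.7129 KB
BDP = 1890000 bits (236250 bytes)


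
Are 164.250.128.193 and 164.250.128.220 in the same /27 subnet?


Mask: 255.255.255.224
164.250.128.193 AND mask = 164.250.128.192
164.250.128.220 AND mask = 164.250.128.192
Yes, same subnet (164.250.128.192)


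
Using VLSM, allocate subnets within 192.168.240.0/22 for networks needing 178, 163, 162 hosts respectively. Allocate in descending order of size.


178 hosts -> /24 (254 usable): 192.168.240.0/24
163 hosts -> /24 (254 usable): 192.168.241.0/24
162 hosts -> /24 (254 usable): 192.168.242.0/24
Allocation: 192.168.240.0/24 (178 hosts, 254 usable); 192.168.241.0/24 (163 hosts, 254 usable); 192.168.242.0/24 (162 hosts, 254 usable)


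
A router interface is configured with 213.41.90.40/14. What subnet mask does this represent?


/14 means 14 network bits, 18 host bits
Binary: 11111111111111000000000000000000
Mask: 255.252.0.0


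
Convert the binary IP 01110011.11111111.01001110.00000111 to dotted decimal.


01110011 = 115
11111111 = 255
01001110 = 78
00000111 = 7
IP: 115.255.78.7


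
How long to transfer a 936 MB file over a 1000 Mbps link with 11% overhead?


Effective throughput = 1000 * (1 - 11/100) = 890 Mbps
File size in Mb = 936 * 8 = 7488 Mb
Time = 7488 / 890
Time = 8.4135 seconds


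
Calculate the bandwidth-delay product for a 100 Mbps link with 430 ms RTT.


BDP = bandwidth * RTT
= 100 Mbps * 430 ms
= 100 * 1e6 * 430 / 1000 bits
= 43000000 bits
= 5375000 bytes
= 5249.0234 KB
BDP = 43000000 bits (5375000 bytes)


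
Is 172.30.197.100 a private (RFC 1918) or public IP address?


RFC 1918 private ranges:
  10.0.0.0/8 (10.0.0.0 - 10.255.255.255)
  172.16.0.0/12 (172.16.0.0 - 172.31.255.255)
  192.168.0.0/16 (192.168.0.0 - 192.168.255.255)
Private (in 172.16.0.0/12)


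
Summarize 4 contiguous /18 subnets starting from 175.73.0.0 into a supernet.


Original prefix: /18
Number of subnets: 4 = 2^2
New prefix = 18 - 2 = 16
Supernet: 175.73.0.0/16


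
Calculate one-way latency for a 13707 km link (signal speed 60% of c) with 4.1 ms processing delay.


Speed = 0.6 * 3e5 km/s = 180000 km/s
Propagation delay = 13707 / 180000 = 0.0761 s = 76.15 ms
Processing delay = 4.1 ms
Total one-way latency = 80.25 ms


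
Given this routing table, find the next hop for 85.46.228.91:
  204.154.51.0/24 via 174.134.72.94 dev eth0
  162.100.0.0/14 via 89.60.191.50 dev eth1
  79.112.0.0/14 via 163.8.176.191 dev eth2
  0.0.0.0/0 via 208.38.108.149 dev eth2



Longest prefix match for 85.46.228.91:
  /24 204.154.51.0: no
  /14 162.100.0.0: no
  /14 79.112.0.0: no
  /0 0.0.0.0: MATCH
Selected: next-hop 208.38.108.149 via eth2 (matched /0)


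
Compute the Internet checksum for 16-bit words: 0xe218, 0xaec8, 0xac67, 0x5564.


Sum all words (with carry folding):
+ 0xe218 = 0xe218
+ 0xaec8 = 0x90e1
+ 0xac67 = 0x3d49
+ 0x5564 = 0x92ad
One's complement: ~0x92ad
Checksum = 0x6d52


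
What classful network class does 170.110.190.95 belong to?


First octet: 170
Binary: 10101010
10xxxxxx -> Class B (128-191)
Class B, default mask 255.255.0.0 (/16)


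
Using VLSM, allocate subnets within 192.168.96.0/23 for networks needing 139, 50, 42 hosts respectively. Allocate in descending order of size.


139 hosts -> /24 (254 usable): 192.168.96.0/24
50 hosts -> /26 (62 usable): 192.168.97.0/26
42 hosts -> /26 (62 usable): 192.168.97.64/26
Allocation: 192.168.96.0/24 (139 hosts, 254 usable); 192.168.97.0/26 (50 hosts, 62 usable); 192.168.97.64/26 (42 hosts, 62 usable)


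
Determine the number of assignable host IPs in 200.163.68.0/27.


Host bits = 32 - 27 = 5
Total addresses = 2^5 = 32
Usable = total - 2 (network and broadcast)
Usable hosts: 30


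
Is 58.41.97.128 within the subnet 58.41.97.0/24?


Subnet network: 58.41.97.0
Test IP AND mask: 58.41.97.0
Yes, 58.41.97.128 is in 58.41.97.0/24


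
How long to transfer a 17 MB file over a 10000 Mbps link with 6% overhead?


Effective throughput = 10000 * (1 - 6/100) = 9400 Mbps
File size in Mb = 17 * 8 = 136 Mb
Time = 136 / 9400
Time = 0.0145 seconds


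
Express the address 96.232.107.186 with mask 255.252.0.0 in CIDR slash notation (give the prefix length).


Binary: 11111111.11111100.00000000.00000000
Count leading 1s
Prefix: /14


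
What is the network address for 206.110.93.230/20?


IP:   11001110.01101110.01011101.11100110
Mask: 11111111.11111111.11110000.00000000
AND operation:
Net:  11001110.01101110.01010000.00000000
Network: 206.110.80.0/20


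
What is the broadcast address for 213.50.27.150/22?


Network: 213.50.24.0/22
Host bits = 10
Set all host bits to 1:
Broadcast: 213.50.27.255


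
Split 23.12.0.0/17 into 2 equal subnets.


New prefix = 17 + 1 = 18
Each subnet has 16384 addresses
  23.12.0.0/18
  23.12.64.0/18
Subnets: 23.12.0.0/18, 23.12.64.0/18


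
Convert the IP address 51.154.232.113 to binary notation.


51 = 00110011
154 = 10011010
232 = 11101000
113 = 01110001
Binary: 00110011.10011010.11101000.01110001


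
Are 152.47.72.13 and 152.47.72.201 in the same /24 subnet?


Mask: 255.255.255.0
152.47.72.13 AND mask = 152.47.72.0
152.47.72.201 AND mask = 152.47.72.0
Yes, same subnet (152.47.72.0)


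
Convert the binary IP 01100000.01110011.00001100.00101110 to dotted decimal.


01100000 = 96
01110011 = 115
00001100 = 12
00101110 = 46
IP: 96.115.12.46


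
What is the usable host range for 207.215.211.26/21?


Network: 207.215.208.0
Broadcast: 207.215.215.255
First usable = network + 1
Last usable = broadcast - 1
Range: 207.215.208.1 to 207.215.215.254


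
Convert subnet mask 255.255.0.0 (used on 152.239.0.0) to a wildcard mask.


Subnet mask: 255.255.0.0
Wildcard = 255.255.255.255 - subnet mask
255 - 255 = 0
255 - 255 = 0
255 - 0 = 255
255 - 0 = 255
Wildcard: 0.0.255.255


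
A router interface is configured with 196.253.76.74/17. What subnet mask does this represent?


/17 means 17 network bits, 15 host bits
Binary: 11111111111111111000000000000000
Mask: 255.255.128.0


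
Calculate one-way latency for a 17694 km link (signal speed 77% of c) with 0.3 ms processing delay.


Speed = 0.77 * 3e5 km/s = 231000 km/s
Propagation delay = 17694 / 231000 = 0.0766 s = 76.5974 ms
Processing delay = 0.3 ms
Total one-way latency = 76.8974 ms


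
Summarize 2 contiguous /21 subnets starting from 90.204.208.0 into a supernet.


Original prefix: /21
Number of subnets: 2 = 2^1
New prefix = 21 - 1 = 20
Supernet: 90.204.208.0/20


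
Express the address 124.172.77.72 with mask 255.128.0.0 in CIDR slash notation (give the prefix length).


Binary: 11111111.10000000.00000000.00000000
Count leading 1s
Prefix: /9


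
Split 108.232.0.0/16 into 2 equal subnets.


New prefix = 16 + 1 = 17
Each subnet has 32768 addresses
  108.232.0.0/17
  108.232.128.0/17
Subnets: 108.232.0.0/17, 108.232.128.0/17


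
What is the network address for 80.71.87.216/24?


IP:   01010000.01000111.01010111.11011000
Mask: 11111111.11111111.11111111.00000000
AND operation:
Net:  01010000.01000111.01010111.00000000
Network: 80.71.87.0/24


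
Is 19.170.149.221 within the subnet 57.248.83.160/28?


Subnet network: 57.248.83.160
Test IP AND mask: 19.170.149.208
No, 19.170.149.221 is not in 57.248.83.160/28


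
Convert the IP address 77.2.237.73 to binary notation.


77 = 01001101
2 = 00000010
237 = 11101101
73 = 01001001
Binary: 01001101.00000010.11101101.01001001


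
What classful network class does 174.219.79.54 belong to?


First octet: 174
Binary: 10101110
10xxxxxx -> Class B (128-191)
Class B, default mask 255.255.0.0 (/16)


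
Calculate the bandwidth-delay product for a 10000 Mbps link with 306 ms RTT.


BDP = bandwidth * RTT
= 10000 Mbps * 306 ms
= 10000 * 1e6 * 306 / 1000 bits
= 3060000000 bits
= 382500000 bytes
= 373535.1562 KB
BDP = 3060000000 bits (382500000 bytes)


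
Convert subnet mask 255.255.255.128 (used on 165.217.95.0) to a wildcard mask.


Subnet mask: 255.255.255.128
Wildcard = 255.255.255.255 - subnet mask
255 - 255 = 0
255 - 255 = 0
255 - 255 = 0
255 - 128 = 127
Wildcard: 0.0.0.127


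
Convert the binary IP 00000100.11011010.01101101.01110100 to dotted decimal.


00000100 = 4
11011010 = 218
01101101 = 109
01110100 = 116
IP: 4.218.109.116


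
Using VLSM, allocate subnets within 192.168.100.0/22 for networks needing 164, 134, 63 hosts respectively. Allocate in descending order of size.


164 hosts -> /24 (254 usable): 192.168.100.0/24
134 hosts -> /24 (254 usable): 192.168.101.0/24
63 hosts -> /25 (126 usable): 192.168.102.0/25
Allocation: 192.168.100.0/24 (164 hosts, 254 usable); 192.168.101.0/24 (134 hosts, 254 usable); 192.168.102.0/25 (63 hosts, 126 usable)


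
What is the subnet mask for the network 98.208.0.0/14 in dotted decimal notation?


/14 means 14 network bits, 18 host bits
Binary: 11111111111111000000000000000000
Mask: 255.252.0.0


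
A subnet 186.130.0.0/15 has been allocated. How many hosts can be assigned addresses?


Host bits = 32 - 15 = 17
Total addresses = 2^17 = 131072
Usable = total - 2 (network and broadcast)
Usable hosts: 131070


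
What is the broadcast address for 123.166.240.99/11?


Network: 123.160.0.0/11
Host bits = 21
Set all host bits to 1:
Broadcast: 123.191.255.255


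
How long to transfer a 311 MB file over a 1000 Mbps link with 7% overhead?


Effective throughput = 1000 * (1 - 7/100) = 930.0 Mbps
File size in Mb = 311 * 8 = 2488 Mb
Time = 2488 / 930.0
Time = 2.6753 seconds


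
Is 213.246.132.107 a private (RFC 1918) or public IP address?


RFC 1918 private ranges:
  10.0.0.0/8 (10.0.0.0 - 10.255.255.255)
  172.16.0.0/12 (172.16.0.0 - 172.31.255.255)
  192.168.0.0/16 (192.168.0.0 - 192.168.255.255)
Public (not in any RFC 1918 range)


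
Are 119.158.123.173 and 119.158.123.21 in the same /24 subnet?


Mask: 255.255.255.0
119.158.123.173 AND mask = 119.158.123.0
119.158.123.21 AND mask = 119.158.123.0
Yes, same subnet (119.158.123.0)


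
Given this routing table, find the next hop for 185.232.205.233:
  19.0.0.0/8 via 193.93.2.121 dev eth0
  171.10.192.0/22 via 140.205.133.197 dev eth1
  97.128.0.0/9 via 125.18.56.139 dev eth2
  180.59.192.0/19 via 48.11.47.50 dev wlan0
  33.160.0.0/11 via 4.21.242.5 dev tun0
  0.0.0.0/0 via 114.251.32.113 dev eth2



Longest prefix match for 185.232.205.233:
  /8 19.0.0.0: no
  /22 171.10.192.0: no
  /9 97.128.0.0: no
  /19 180.59.192.0: no
  /11 33.160.0.0: no
  /0 0.0.0.0: MATCH
Selected: next-hop 114.251.32.113 via eth2 (matched /0)


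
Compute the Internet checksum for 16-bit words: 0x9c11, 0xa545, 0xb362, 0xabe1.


Sum all words (with carry folding):
+ 0x9c11 = 0x9c11
+ 0xa545 = 0x4157
+ 0xb362 = 0xf4b9
+ 0xabe1 = 0xa09b
One's complement: ~0xa09b
Checksum = 0x5f64


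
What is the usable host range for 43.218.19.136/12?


Network: 43.208.0.0
Broadcast: 43.223.255.255
First usable = network + 1
Last usable = broadcast - 1
Range: 43.208.0.1 to 43.223.255.254


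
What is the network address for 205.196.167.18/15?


IP:   11001101.11000100.10100111.00010010
Mask: 11111111.11111110.00000000.00000000
AND operation:
Net:  11001101.11000100.00000000.00000000
Network: 205.196.0.0/15


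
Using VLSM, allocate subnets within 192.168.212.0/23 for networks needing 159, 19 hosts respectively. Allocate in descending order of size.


159 hosts -> /24 (254 usable): 192.168.212.0/24
19 hosts -> /27 (30 usable): 192.168.213.0/27
Allocation: 192.168.212.0/24 (159 hosts, 254 usable); 192.168.213.0/27 (19 hosts, 30 usable)


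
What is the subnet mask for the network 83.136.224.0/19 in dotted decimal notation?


/19 means 19 network bits, 13 host bits
Binary: 11111111111111111110000000000000
Mask: 255.255.224.0


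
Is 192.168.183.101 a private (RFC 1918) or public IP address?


RFC 1918 private ranges:
  10.0.0.0/8 (10.0.0.0 - 10.255.255.255)
  172.16.0.0/12 (172.16.0.0 - 172.31.255.255)
  192.168.0.0/16 (192.168.0.0 - 192.168.255.255)
Private (in 192.168.0.0/16)


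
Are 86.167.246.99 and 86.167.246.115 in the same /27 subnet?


Mask: 255.255.255.224
86.167.246.99 AND mask = 86.167.246.96
86.167.246.115 AND mask = 86.167.246.96
Yes, same subnet (86.167.246.96)


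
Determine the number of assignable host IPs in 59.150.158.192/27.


Host bits = 32 - 27 = 5
Total addresses = 2^5 = 32
Usable = total - 2 (network and broadcast)
Usable hosts: 30


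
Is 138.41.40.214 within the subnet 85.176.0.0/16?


Subnet network: 85.176.0.0
Test IP AND mask: 138.41.0.0
No, 138.41.40.214 is not in 85.176.0.0/16


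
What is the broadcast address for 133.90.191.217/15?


Network: 133.90.0.0/15
Host bits = 17
Set all host bits to 1:
Broadcast: 133.91.255.255


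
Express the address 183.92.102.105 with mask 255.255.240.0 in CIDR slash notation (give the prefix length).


Binary: 11111111.11111111.11110000.00000000
Count leading 1s
Prefix: /20


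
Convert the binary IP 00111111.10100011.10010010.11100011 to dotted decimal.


00111111 = 63
10100011 = 163
10010010 = 146
11100011 = 227
IP: 63.163.146.227


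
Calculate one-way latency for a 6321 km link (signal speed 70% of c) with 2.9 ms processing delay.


Speed = 0.7 * 3e5 km/s = 210000 km/s
Propagation delay = 6321 / 210000 = 0.0301 s = 30.1 ms
Processing delay = 2.9 ms
Total one-way latency = 33 ms


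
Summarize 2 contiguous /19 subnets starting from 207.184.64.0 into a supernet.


Original prefix: /19
Number of subnets: 2 = 2^1
New prefix = 19 - 1 = 18
Supernet: 207.184.64.0/18


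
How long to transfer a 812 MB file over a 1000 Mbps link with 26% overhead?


Effective throughput = 1000 * (1 - 26/100) = 740 Mbps
File size in Mb = 812 * 8 = 6496 Mb
Time = 6496 / 740
Time = 8.7784 seconds


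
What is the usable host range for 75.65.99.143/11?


Network: 75.64.0.0
Broadcast: 75.95.255.255
First usable = network + 1
Last usable = broadcast - 1
Range: 75.64.0.1 to 75.95.255.254


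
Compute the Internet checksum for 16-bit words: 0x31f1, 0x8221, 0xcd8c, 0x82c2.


Sum all words (with carry folding):
+ 0x31f1 = 0x31f1
+ 0x8221 = 0xb412
+ 0xcd8c = 0x819f
+ 0x82c2 = 0x0462
One's complement: ~0x0462
Checksum = 0xfb9d


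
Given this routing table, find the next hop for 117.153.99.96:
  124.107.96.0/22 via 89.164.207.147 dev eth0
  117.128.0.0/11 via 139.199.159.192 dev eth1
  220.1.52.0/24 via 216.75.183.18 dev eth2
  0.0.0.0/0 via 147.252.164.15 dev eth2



Longest prefix match for 117.153.99.96:
  /22 124.107.96.0: no
  /11 117.128.0.0: MATCH
  /24 220.1.52.0: no
  /0 0.0.0.0: MATCH
Selected: next-hop 139.199.159.192 via eth1 (matched /11)


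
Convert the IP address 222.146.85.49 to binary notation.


222 = 11011110
146 = 10010010
85 = 01010101
49 = 00110001
Binary: 11011110.10010010.01010101.00110001


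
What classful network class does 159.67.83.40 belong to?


First octet: 159
Binary: 10011111
10xxxxxx -> Class B (128-191)
Class B, default mask 255.255.0.0 (/16)


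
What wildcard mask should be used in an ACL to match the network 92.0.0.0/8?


Subnet mask: 255.0.0.0
Wildcard = 255.255.255.255 - subnet mask
255 - 255 = 0
255 - 0 = 255
255 - 0 = 255
255 - 0 = 255
Wildcard: 0.255.255.255


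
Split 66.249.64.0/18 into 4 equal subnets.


New prefix = 18 + 2 = 20
Each subnet has 4096 addresses
  66.249.64.0/20
  66.249.80.0/20
  66.249.96.0/20
  66.249.112.0/20
Subnets: 66.249.64.0/20, 66.249.80.0/20, 66.249.96.0/20, 66.249.112.0/20


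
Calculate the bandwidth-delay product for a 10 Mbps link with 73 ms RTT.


BDP = bandwidth * RTT
= 10 Mbps * 73 ms
= 10 * 1e6 * 73 / 1000 bits
= 730000 bits
= 91250 bytes
= 89.1113 KB
BDP = 730000 bits (91250 bytes)


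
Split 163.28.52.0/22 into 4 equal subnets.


New prefix = 22 + 2 = 24
Each subnet has 256 addresses
  163.28.52.0/24
  163.28.53.0/24
  163.28.54.0/24
  163.28.55.0/24
Subnets: 163.28.52.0/24, 163.28.53.0/24, 163.28.54.0/24, 163.28.55.0/24


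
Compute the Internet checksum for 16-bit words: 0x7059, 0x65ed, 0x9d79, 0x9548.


Sum all words (with carry folding):
+ 0x7059 = 0x7059
+ 0x65ed = 0xd646
+ 0x9d79 = 0x73c0
+ 0x9548 = 0x0909
One's complement: ~0x0909
Checksum = 0xf6f6


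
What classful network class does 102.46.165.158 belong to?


First octet: 102
Binary: 01100110
0xxxxxxx -> Class A (1-126)
Class A, default mask 255.0.0.0 (/8)


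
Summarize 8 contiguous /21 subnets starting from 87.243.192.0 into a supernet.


Original prefix: /21
Number of subnets: 8 = 2^3
New prefix = 21 - 3 = 18
Supernet: 87.243.192.0/18


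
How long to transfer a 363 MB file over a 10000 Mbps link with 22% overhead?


Effective throughput = 10000 * (1 - 22/100) = 7800 Mbps
File size in Mb = 363 * 8 = 2904 Mb
Time = 2904 / 7800
Time = 0.3723 seconds


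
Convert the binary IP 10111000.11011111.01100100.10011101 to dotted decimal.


10111000 = 184
11011111 = 223
01100100 = 100
10011101 = 157
IP: 184.223.100.157


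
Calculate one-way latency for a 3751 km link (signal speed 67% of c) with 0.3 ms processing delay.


Speed = 0.67 * 3e5 km/s = 201000 km/s
Propagation delay = 3751 / 201000 = 0.0187 s = 18.6617 ms
Processing delay = 0.3 ms
Total one-way latency = 18.9617 ms


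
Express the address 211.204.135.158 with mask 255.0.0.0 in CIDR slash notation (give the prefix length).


Binary: 11111111.00000000.00000000.00000000
Count leading 1s
Prefix: /8


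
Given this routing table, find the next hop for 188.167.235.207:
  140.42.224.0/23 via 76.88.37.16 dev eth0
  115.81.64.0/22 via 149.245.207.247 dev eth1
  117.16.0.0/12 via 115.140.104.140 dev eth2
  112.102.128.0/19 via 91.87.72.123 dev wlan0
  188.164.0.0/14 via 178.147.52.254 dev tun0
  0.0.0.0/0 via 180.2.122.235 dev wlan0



Longest prefix match for 188.167.235.207:
  /23 140.42.224.0: no
  /22 115.81.64.0: no
  /12 117.16.0.0: no
  /19 112.102.128.0: no
  /14 188.164.0.0: MATCH
  /0 0.0.0.0: MATCH
Selected: next-hop 178.147.52.254 via tun0 (matched /14)


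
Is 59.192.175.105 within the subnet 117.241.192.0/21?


Subnet network: 117.241.192.0
Test IP AND mask: 59.192.168.0
No, 59.192.175.105 is not in 117.241.192.0/21


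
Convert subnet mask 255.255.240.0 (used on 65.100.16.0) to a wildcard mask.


Subnet mask: 255.255.240.0
Wildcard = 255.255.255.255 - subnet mask
255 - 255 = 0
255 - 255 = 0
255 - 240 = 15
255 - 0 = 255
Wildcard: 0.0.15.255


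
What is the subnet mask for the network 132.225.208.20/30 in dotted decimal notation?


/30 means 30 network bits, 2 host bits
Binary: 11111111111111111111111111111100
Mask: 255.255.255.252


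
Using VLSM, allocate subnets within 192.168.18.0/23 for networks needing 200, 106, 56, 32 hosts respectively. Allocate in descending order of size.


200 hosts -> /24 (254 usable): 192.168.18.0/24
106 hosts -> /25 (126 usable): 192.168.19.0/25
56 hosts -> /26 (62 usable): 192.168.19.128/26
32 hosts -> /26 (62 usable): 192.168.19.192/26
Allocation: 192.168.18.0/24 (200 hosts, 254 usable); 192.168.19.0/25 (106 hosts, 126 usable); 192.168.19.128/26 (56 hosts, 62 usable); 192.168.19.192/26 (32 hosts, 62 usable)


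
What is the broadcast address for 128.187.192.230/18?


Network: 128.187.192.0/18
Host bits = 14
Set all host bits to 1:
Broadcast: 128.187.255.255


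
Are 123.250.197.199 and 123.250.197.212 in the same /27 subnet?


Mask: 255.255.255.224
123.250.197.199 AND mask = 123.250.197.192
123.250.197.212 AND mask = 123.250.197.192
Yes, same subnet (123.250.197.192)


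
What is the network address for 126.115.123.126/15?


IP:   01111110.01110011.01111011.01111110
Mask: 11111111.11111110.00000000.00000000
AND operation:
Net:  01111110.01110010.00000000.00000000
Network: 126.114.0.0/15


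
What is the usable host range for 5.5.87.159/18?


Network: 5.5.64.0
Broadcast: 5.5.127.255
First usable = network + 1
Last usable = broadcast - 1
Range: 5.5.64.1 to 5.5.127.254


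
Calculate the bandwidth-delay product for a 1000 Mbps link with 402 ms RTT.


BDP = bandwidth * RTT
= 1000 Mbps * 402 ms
= 1000 * 1e6 * 402 / 1000 bits
= 402000000 bits
= 50250000 bytes
= 49072.2656 KB
BDP = 402000000 bits (50250000 bytes)


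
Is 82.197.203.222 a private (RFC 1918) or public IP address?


RFC 1918 private ranges:
  10.0.0.0/8 (10.0.0.0 - 10.255.255.255)
  172.16.0.0/12 (172.16.0.0 - 172.31.255.255)
  192.168.0.0/16 (192.168.0.0 - 192.168.255.255)
Public (not in any RFC 1918 range)


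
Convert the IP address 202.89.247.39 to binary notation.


202 = 11001010
89 = 01011001
247 = 11110111
39 = 00100111
Binary: 11001010.01011001.11110111.00100111


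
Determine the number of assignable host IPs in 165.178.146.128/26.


Host bits = 32 - 26 = 6
Total addresses = 2^6 = 64
Usable = total - 2 (network and broadcast)
Usable hosts: 62


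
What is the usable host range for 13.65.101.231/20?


Network: 13.65.96.0
Broadcast: 13.65.111.255
First usable = network + 1
Last usable = broadcast - 1
Range: 13.65.96.1 to 13.65.111.254


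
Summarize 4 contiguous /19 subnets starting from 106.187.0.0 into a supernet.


Original prefix: /19
Number of subnets: 4 = 2^2
New prefix = 19 - 2 = 17
Supernet: 106.187.0.0/17


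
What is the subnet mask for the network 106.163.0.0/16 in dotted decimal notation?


/16 means 16 network bits, 16 host bits
Binary: 11111111111111110000000000000000
Mask: 255.255.0.0


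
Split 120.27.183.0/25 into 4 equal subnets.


New prefix = 25 + 2 = 27
Each subnet has 32 addresses
  120.27.183.0/27
  120.27.183.32/27
  120.27.183.64/27
  120.27.183.96/27
Subnets: 120.27.183.0/27, 120.27.183.32/27, 120.27.183.64/27, 120.27.183.96/27


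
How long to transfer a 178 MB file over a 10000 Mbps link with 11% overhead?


Effective throughput = 10000 * (1 - 11/100) = 8900 Mbps
File size in Mb = 178 * 8 = 1424 Mb
Time = 1424 / 8900
Time = 0.16 seconds


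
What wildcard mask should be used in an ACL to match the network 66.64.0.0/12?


Subnet mask: 255.240.0.0
Wildcard = 255.255.255.255 - subnet mask
255 - 255 = 0
255 - 240 = 15
255 - 0 = 255
255 - 0 = 255
Wildcard: 0.15.255.255


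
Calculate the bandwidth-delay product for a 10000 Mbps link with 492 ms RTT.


BDP = bandwidth * RTT
= 10000 Mbps * 492 ms
= 10000 * 1e6 * 492 / 1000 bits
= 4920000000 bits
= 615000000 bytes
= 600585.9375 KB
BDP = 4920000000 bits (615000000 bytes)


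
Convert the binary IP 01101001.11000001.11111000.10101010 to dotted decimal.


01101001 = 105
11000001 = 193
11111000 = 248
10101010 = 170
IP: 105.193.248.170


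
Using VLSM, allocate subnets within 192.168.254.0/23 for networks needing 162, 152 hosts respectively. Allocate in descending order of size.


162 hosts -> /24 (254 usable): 192.168.254.0/24
152 hosts -> /24 (254 usable): 192.168.255.0/24
Allocation: 192.168.254.0/24 (162 hosts, 254 usable); 192.168.255.0/24 (152 hosts, 254 usable)


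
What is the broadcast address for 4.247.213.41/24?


Network: 4.247.213.0/24
Host bits = 8
Set all host bits to 1:
Broadcast: 4.247.213.255


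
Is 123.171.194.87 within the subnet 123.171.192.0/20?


Subnet network: 123.171.192.0
Test IP AND mask: 123.171.192.0
Yes, 123.171.194.87 is in 123.171.192.0/20


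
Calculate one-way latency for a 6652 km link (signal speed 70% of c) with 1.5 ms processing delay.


Speed = 0.7 * 3e5 km/s = 210000 km/s
Propagation delay = 6652 / 210000 = 0.0317 s = 31.6762 ms
Processing delay = 1.5 ms
Total one-way latency = 33.1762 ms


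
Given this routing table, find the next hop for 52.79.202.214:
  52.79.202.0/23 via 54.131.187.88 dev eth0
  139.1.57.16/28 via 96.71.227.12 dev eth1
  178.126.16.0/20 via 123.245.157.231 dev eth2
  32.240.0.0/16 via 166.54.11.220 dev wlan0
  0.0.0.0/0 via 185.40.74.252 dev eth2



Longest prefix match for 52.79.202.214:
  /23 52.79.202.0: MATCH
  /28 139.1.57.16: no
  /20 178.126.16.0: no
  /16 32.240.0.0: no
  /0 0.0.0.0: MATCH
Selected: next-hop 54.131.187.88 via eth0 (matched /23)


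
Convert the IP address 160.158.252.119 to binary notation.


160 = 10100000
158 = 10011110
252 = 11111100
119 = 01110111
Binary: 10100000.10011110.11111100.01110111


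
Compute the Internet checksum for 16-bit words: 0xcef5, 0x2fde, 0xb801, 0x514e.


Sum all words (with carry folding):
+ 0xcef5 = 0xcef5
+ 0x2fde = 0xfed3
+ 0xb801 = 0xb6d5
+ 0x514e = 0x0824
One's complement: ~0x0824
Checksum = 0xf7db


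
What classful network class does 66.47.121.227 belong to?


First octet: 66
Binary: 01000010
0xxxxxxx -> Class A (1-126)
Class A, default mask 255.0.0.0 (/8)


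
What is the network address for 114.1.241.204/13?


IP:   01110010.00000001.11110001.11001100
Mask: 11111111.11111000.00000000.00000000
AND operation:
Net:  01110010.00000000.00000000.00000000
Network: 114.0.0.0/13


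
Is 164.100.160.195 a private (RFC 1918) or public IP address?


RFC 1918 private ranges:
  10.0.0.0/8 (10.0.0.0 - 10.255.255.255)
  172.16.0.0/12 (172.16.0.0 - 172.31.255.255)
  192.168.0.0/16 (192.168.0.0 - 192.168.255.255)
Public (not in any RFC 1918 range)


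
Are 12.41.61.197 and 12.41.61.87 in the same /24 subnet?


Mask: 255.255.255.0
12.41.61.197 AND mask = 12.41.61.0
12.41.61.87 AND mask = 12.41.61.0
Yes, same subnet (12.41.61.0)


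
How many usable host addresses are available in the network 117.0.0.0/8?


Host bits = 32 - 8 = 24
Total addresses = 2^24 = 16777216
Usable = total - 2 (network and broadcast)
Usable hosts: 16777214


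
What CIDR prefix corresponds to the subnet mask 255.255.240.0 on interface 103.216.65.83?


Binary: 11111111.11111111.11110000.00000000
Count leading 1s
Prefix: /20


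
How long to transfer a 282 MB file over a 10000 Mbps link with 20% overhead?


Effective throughput = 10000 * (1 - 20/100) = 8000 Mbps
File size in Mb = 282 * 8 = 2256 Mb
Time = 2256 / 8000
Time = 0.282 seconds


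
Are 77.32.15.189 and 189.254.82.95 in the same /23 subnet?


Mask: 255.255.254.0
77.32.15.189 AND mask = 77.32.14.0
189.254.82.95 AND mask = 189.254.82.0
No, different subnets (77.32.14.0 vs 189.254.82.0)


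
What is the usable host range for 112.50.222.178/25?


Network: 112.50.222.128
Broadcast: 112.50.222.255
First usable = network + 1
Last usable = broadcast - 1
Range: 112.50.222.129 to 112.50.222.254


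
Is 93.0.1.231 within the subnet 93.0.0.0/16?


Subnet network: 93.0.0.0
Test IP AND mask: 93.0.0.0
Yes, 93.0.1.231 is in 93.0.0.0/16


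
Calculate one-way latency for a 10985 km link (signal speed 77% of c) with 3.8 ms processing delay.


Speed = 0.77 * 3e5 km/s = 231000 km/s
Propagation delay = 10985 / 231000 = 0.0476 s = 47.5541 ms
Processing delay = 3.8 ms
Total one-way latency = 51.3541 ms


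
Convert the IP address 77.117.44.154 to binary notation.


77 = 01001101
117 = 01110101
44 = 00101100
154 = 10011010
Binary: 01001101.01110101.00101100.10011010


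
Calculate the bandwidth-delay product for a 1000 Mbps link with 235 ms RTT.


BDP = bandwidth * RTT
= 1000 Mbps * 235 ms
= 1000 * 1e6 * 235 / 1000 bits
= 235000000 bits
= 29375000 bytes
= 28686.5234 KB
BDP = 235000000 bits (29375000 bytes)


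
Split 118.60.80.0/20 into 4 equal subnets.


New prefix = 20 + 2 = 22
Each subnet has 1024 addresses
  118.60.80.0/22
  118.60.84.0/22
  118.60.88.0/22
  118.60.92.0/22
Subnets: 118.60.80.0/22, 118.60.84.0/22, 118.60.88.0/22, 118.60.92.0/22


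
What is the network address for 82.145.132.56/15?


IP:   01010010.10010001.10000100.00111000
Mask: 11111111.11111110.00000000.00000000
AND operation:
Net:  01010010.10010000.00000000.00000000
Network: 82.144.0.0/15


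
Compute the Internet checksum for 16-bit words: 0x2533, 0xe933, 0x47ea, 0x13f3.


Sum all words (with carry folding):
+ 0x2533 = 0x2533
+ 0xe933 = 0x0e67
+ 0x47ea = 0x5651
+ 0x13f3 = 0x6a44
One's complement: ~0x6a44
Checksum = 0x95bb


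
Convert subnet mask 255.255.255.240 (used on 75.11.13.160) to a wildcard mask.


Subnet mask: 255.255.255.240
Wildcard = 255.255.255.255 - subnet mask
255 - 255 = 0
255 - 255 = 0
255 - 255 = 0
255 - 240 = 15
Wildcard: 0.0.0.15


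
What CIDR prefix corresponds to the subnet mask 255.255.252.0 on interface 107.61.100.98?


Binary: 11111111.11111111.11111100.00000000
Count leading 1s
Prefix: /22


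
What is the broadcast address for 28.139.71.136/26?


Network: 28.139.71.128/26
Host bits = 6
Set all host bits to 1:
Broadcast: 28.139.71.191


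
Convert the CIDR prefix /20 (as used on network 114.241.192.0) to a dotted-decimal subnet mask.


/20 means 20 network bits, 12 host bits
Binary: 11111111111111111111000000000000
Mask: 255.255.240.0


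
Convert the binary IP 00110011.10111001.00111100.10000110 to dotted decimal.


00110011 = 51
10111001 = 185
00111100 = 60
10000110 = 134
IP: 51.185.60.134


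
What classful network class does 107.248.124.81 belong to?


First octet: 107
Binary: 01101011
0xxxxxxx -> Class A (1-126)
Class A, default mask 255.0.0.0 (/8)


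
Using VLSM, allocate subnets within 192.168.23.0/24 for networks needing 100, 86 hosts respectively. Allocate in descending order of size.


100 hosts -> /25 (126 usable): 192.168.23.0/25
86 hosts -> /25 (126 usable): 192.168.23.128/25
Allocation: 192.168.23.0/25 (100 hosts, 126 usable); 192.168.23.128/25 (86 hosts, 126 usable)


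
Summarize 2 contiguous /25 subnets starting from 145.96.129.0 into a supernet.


Original prefix: /25
Number of subnets: 2 = 2^1
New prefix = 25 - 1 = 24
Supernet: 145.96.129.0/24


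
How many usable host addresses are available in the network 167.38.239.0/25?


Host bits = 32 - 25 = 7
Total addresses = 2^7 = 128
Usable = total - 2 (network and broadcast)
Usable hosts: 126


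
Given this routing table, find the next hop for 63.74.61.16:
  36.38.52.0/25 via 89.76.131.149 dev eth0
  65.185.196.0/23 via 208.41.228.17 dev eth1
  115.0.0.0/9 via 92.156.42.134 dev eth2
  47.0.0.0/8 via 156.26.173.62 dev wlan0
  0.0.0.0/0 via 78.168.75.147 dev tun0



Longest prefix match for 63.74.61.16:
  /25 36.38.52.0: no
  /23 65.185.196.0: no
  /9 115.0.0.0: no
  /8 47.0.0.0: no
  /0 0.0.0.0: MATCH
Selected: next-hop 78.168.75.147 via tun0 (matched /0)


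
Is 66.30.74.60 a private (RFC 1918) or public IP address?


RFC 1918 private ranges:
  10.0.0.0/8 (10.0.0.0 - 10.255.255.255)
  172.16.0.0/12 (172.16.0.0 - 172.31.255.255)
  192.168.0.0/16 (192.168.0.0 - 192.168.255.255)
Public (not in any RFC 1918 range)


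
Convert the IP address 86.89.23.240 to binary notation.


86 = 01010110
89 = 01011001
23 = 00010111
240 = 11110000
Binary: 01010110.01011001.00010111.11110000


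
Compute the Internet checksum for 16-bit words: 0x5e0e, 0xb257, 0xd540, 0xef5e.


Sum all words (with carry folding):
+ 0x5e0e = 0x5e0e
+ 0xb257 = 0x1066
+ 0xd540 = 0xe5a6
+ 0xef5e = 0xd505
One's complement: ~0xd505
Checksum = 0x2afa


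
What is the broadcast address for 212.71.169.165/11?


Network: 212.64.0.0/11
Host bits = 21
Set all host bits to 1:
Broadcast: 212.95.255.255


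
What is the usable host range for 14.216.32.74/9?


Network: 14.128.0.0
Broadcast: 14.255.255.255
First usable = network + 1
Last usable = broadcast - 1
Range: 14.128.0.1 to 14.255.255.254


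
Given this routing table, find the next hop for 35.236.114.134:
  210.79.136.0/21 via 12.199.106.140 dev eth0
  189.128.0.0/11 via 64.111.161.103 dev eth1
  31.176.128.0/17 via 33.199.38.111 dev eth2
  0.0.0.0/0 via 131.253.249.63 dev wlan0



Longest prefix match for 35.236.114.134:
  /21 210.79.136.0: no
  /11 189.128.0.0: no
  /17 31.176.128.0: no
  /0 0.0.0.0: MATCH
Selected: next-hop 131.253.249.63 via wlan0 (matched /0)


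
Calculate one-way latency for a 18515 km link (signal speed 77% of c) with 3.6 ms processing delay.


Speed = 0.77 * 3e5 km/s = 231000 km/s
Propagation delay = 18515 / 231000 = 0.0802 s = 80.1515 ms
Processing delay = 3.6 ms
Total one-way latency = 83.7515 ms
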